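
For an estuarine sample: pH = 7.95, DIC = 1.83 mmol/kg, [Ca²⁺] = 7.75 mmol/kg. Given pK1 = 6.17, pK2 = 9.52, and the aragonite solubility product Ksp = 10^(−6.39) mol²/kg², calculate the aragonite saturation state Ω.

α₂ = 1 / (1 + [H⁺]/K2 + [H⁺]²/(K1K2)) = 1 / (1 + 10^+1.57 + 10^-0.21)
   = 1 / (1 + 37.154 + 0.61660) = 1/38.770 = 0.02579
[CO3²⁻] = α₂ × DIC = 0.02579 × 1.83 = 0.04720 mmol/kg
Ksp = 10^(−6.39) = 4.074×10^-7
Ω = [Ca²⁺][CO3²⁻]/Ksp = (7.75×10^-3)(4.720×10^-5) / 4.074×10^-7 = 0.898

Ω = 0.898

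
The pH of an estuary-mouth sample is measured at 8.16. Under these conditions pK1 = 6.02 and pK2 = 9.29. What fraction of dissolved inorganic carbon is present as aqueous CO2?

α₀ = 1 / (1 + K1/[H⁺] + K1K2/[H⁺]²) = 1 / (1 + 10^+2.14 + 10^+1.01)
   = 1 / (1 + 138.04 + 10.233) = 1/149.27 = 0.006699

α₀ = 0.00670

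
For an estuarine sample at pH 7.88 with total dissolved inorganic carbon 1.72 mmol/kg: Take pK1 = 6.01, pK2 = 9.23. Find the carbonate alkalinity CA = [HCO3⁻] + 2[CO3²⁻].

CA = 1.77 mmol/kg

CA = [HCO3⁻] + 2[CO3²⁻] = (α₁ + 2α₂)·DIC
At pH 7.88: [H⁺]/K1 = 10^-1.87 = 0.013490, K2/[H⁺] = 10^-1.35 = 0.044668
α₁ = 1/(1 + 0.013490 + 0.044668) = 1/1.0582 = 0.9450; α₂ = α₁·K2/[H⁺] = 0.04221
α₁ + 2α₂ = 1.0295
CA = 1.0295 × 1.72 = 1.77 mmol/kg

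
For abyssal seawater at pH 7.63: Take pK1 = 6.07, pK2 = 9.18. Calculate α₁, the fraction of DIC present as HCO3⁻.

α₁ = 0.947

α₁ = 1 / (1 + [H⁺]/K1 + K2/[H⁺]) = 1 / (1 + 10^-1.56 + 10^-1.55)
   = 1 / (1 + 0.027542 + 0.028184) = 1/1.0557 = 0.9472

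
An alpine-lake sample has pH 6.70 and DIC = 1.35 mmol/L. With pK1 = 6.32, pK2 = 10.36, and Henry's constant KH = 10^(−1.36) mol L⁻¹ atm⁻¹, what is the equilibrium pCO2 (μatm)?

α₀ = 1 / (1 + K1/[H⁺] + K1K2/[H⁺]²) = 1 / (1 + 10^+0.38 + 10^-3.28)
   = 1 / (1 + 2.3988 + 0.00052481) = 1/3.3994 = 0.2942
[CO2*] = α₀ × DIC = 0.2942 × 1.35 = 0.3971 mmol/L
pCO2 = [CO2*]/KH = 3.971×10^-4 / 4.365×10^-2 = 9100 μatm

pCO2 = 9100 μatm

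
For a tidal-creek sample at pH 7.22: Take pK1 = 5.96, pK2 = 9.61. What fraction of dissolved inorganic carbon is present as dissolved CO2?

α₀ = 1 / (1 + K1/[H⁺] + K1K2/[H⁺]²) = 1 / (1 + 10^+1.26 + 10^-1.13)
   = 1 / (1 + 18.197 + 0.074131) = 1/19.271 = 0.05189

α₀ = 0.0519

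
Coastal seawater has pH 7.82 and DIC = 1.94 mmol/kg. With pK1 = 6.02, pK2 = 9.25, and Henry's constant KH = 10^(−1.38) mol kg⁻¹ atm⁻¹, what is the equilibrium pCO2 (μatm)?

α₀ = 1 / (1 + K1/[H⁺] + K1K2/[H⁺]²) = 1 / (1 + 10^+1.80 + 10^+0.37)
   = 1 / (1 + 63.096 + 2.3442) = 1/66.440 = 0.01505
[CO2*] = α₀ × DIC = 0.01505 × 1.94 = 0.02920 mmol/kg
pCO2 = [CO2*]/KH = 2.920×10^-5 / 4.169×10^-2 = 700 μatm

pCO2 = 700 μatm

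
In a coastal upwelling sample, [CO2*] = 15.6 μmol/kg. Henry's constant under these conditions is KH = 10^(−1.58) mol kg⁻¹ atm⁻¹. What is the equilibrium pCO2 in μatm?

KH = 10^(−1.58) = 2.630×10^-2 mol kg⁻¹ atm⁻¹
pCO2 = [CO2*]/KH = 15.6×10^-6 / 2.630×10^-2 = 5.93×10^-4 atm = 593 μatm

pCO2 = 593 μatm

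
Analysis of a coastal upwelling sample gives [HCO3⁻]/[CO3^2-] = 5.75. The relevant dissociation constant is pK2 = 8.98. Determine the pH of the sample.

pH = 8.22

From K2 = [H⁺][CO3^2-]/[HCO3⁻]:  pH = pK2 − log₁₀([HCO3⁻]/[CO3^2-])
log₁₀(5.75) = +0.760
pH = 8.98 − (+0.760) = 8.22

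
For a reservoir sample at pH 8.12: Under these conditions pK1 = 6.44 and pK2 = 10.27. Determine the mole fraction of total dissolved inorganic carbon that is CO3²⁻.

α₂ = 0.00689

α₂ = 1 / (1 + [H⁺]/K2 + [H⁺]²/(K1K2)) = 1 / (1 + 10^+2.15 + 10^+0.47)
   = 1 / (1 + 141.25 + 2.9512) = 1/145.20 = 0.006887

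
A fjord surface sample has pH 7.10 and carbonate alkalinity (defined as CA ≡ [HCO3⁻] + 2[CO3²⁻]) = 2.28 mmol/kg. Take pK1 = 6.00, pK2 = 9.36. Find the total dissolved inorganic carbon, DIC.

CA = [HCO3⁻] + 2[CO3²⁻] = (α₁ + 2α₂)·DIC
At pH 7.10: [H⁺]/K1 = 10^-1.10 = 0.079433, K2/[H⁺] = 10^-2.26 = 0.0054954
α₁ = 1/(1 + 0.079433 + 0.0054954) = 1/1.0849 = 0.9217; α₂ = α₁·K2/[H⁺] = 0.005065
α₁ + 2α₂ = 0.9319
DIC = CA / (α₁ + 2α₂) = 2.28 / 0.9319 = 2.45 mmol/kg

DIC = 2.45 mmol/kg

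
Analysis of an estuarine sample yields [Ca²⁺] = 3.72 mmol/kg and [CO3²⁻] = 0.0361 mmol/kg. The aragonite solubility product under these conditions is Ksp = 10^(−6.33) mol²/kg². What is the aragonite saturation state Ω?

Ω = 0.287

Ksp = 10^(−6.33) = 4.677×10^-7
Ω = [Ca²⁺][CO3²⁻]/Ksp = (3.72×10^-3)(0.0361×10^-3) / 4.677×10^-7 = 0.287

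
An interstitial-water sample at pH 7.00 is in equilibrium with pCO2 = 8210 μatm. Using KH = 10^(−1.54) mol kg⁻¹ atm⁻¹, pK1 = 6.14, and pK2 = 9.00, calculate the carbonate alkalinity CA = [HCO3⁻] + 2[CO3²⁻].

[CO2*] = KH · pCO2 = 10^(−1.54) × 8210×10^-6 = 2.368×10^-4 mol/kg
α₀ = 1/(1 + K1/[H⁺] + K1K2/[H⁺]²) = 1/(1 + 10^+0.86 + 10^-1.14) = 0.1202
DIC = [CO2*]/α₀ = 2.368×10^-4 / 0.1202 = 1.969 mmol/kg
CA = (α₁ + 2α₂)·DIC = (0.8711 + 2×0.008711) × 1.969 = 1.75 mmol/kg

CA = 1.75 mmol/kg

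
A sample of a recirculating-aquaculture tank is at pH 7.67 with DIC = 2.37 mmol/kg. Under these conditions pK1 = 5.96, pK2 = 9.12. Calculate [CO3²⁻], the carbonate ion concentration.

[CO3²⁻] = 0.0797 mmol/kg

α₂ = 1 / (1 + [H⁺]/K2 + [H⁺]²/(K1K2)) = 1 / (1 + 10^+1.45 + 10^-0.26)
   = 1 / (1 + 28.184 + 0.54954) = 1/29.733 = 0.03363
[CO3²⁻] = α₂ × DIC = 0.03363 × 2.37 = 0.0797 mmol/kg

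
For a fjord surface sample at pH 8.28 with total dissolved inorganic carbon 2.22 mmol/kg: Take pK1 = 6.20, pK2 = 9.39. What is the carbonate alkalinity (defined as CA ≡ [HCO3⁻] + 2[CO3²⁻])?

CA = [HCO3⁻] + 2[CO3²⁻] = (α₁ + 2α₂)·DIC
At pH 8.28: [H⁺]/K1 = 10^-2.08 = 0.0083176, K2/[H⁺] = 10^-1.11 = 0.077625
α₁ = 1/(1 + 0.0083176 + 0.077625) = 1/1.0859 = 0.9209; α₂ = α₁·K2/[H⁺] = 0.07148
α₁ + 2α₂ = 1.0638
CA = 1.0638 × 2.22 = 2.36 mmol/kg

CA = 2.36 mmol/kg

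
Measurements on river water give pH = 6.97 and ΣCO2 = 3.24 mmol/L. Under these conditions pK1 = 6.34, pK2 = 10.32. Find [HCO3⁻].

α₁ = 1 / (1 + [H⁺]/K1 + K2/[H⁺]) = 1 / (1 + 10^-0.63 + 10^-3.35)
   = 1 / (1 + 0.23442 + 0.00044668) = 1/1.2349 = 0.8098
[HCO3⁻] = α₁ × DIC = 0.8098 × 3.24 = 2.62 mmol/L

[HCO3⁻] = 2.62 mmol/L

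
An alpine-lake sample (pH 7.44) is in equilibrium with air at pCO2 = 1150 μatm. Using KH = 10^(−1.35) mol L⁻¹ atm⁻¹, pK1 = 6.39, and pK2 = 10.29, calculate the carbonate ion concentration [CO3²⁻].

[CO2*] = KH · pCO2 = 10^(−1.35) × 1150×10^-6 = 5.137×10^-5 mol/L
α₀ = 1/(1 + K1/[H⁺] + K1K2/[H⁺]²) = 1/(1 + 10^+1.05 + 10^-1.80) = 0.08173
DIC = [CO2*]/α₀ = 5.137×10^-5 / 0.08173 = 0.6285 mmol/L
[CO3²⁻] = α₂·DIC; α₂ = 0.001295, so [CO3²⁻] = 0.001295 × 0.6285 = 0.000814 mmol/L = 0.814 μmol/L

[CO3²⁻] = 0.814 μmol/L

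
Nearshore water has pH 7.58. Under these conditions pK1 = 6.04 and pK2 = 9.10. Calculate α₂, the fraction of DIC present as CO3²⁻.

α₂ = 1 / (1 + [H⁺]/K2 + [H⁺]²/(K1K2)) = 1 / (1 + 10^+1.52 + 10^-0.02)
   = 1 / (1 + 33.113 + 0.95499) = 1/35.068 = 0.02852

α₂ = 0.0285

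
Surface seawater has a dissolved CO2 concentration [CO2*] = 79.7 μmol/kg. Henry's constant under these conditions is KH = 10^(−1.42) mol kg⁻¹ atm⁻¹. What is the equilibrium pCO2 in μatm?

KH = 10^(−1.42) = 3.802×10^-2 mol kg⁻¹ atm⁻¹
pCO2 = [CO2*]/KH = 79.7×10^-6 / 3.802×10^-2 = 2.10×10^-3 atm = 2100 μatm

pCO2 = 2100 μatm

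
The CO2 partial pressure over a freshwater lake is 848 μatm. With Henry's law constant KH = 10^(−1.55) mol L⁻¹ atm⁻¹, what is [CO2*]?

[CO2*] = 23.9 μmol/L

KH = 10^(−1.55) = 2.818×10^-2 mol L⁻¹ atm⁻¹
[CO2*] = KH · pCO2 = 2.818×10^-2 × 848×10^-6 atm = 2.39×10^-5 mol/L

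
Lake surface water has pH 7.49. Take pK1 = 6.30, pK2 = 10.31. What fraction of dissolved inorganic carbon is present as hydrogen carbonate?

α₁ = 1 / (1 + [H⁺]/K1 + K2/[H⁺]) = 1 / (1 + 10^-1.19 + 10^-2.82)
   = 1 / (1 + 0.064565 + 0.0015136) = 1/1.0661 = 0.9380

α₁ = 0.938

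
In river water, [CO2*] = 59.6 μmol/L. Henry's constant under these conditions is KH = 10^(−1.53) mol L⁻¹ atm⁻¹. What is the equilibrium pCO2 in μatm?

KH = 10^(−1.53) = 2.951×10^-2 mol L⁻¹ atm⁻¹
pCO2 = [CO2*]/KH = 59.6×10^-6 / 2.951×10^-2 = 2.02×10^-3 atm = 2020 μatm

pCO2 = 2020 μatm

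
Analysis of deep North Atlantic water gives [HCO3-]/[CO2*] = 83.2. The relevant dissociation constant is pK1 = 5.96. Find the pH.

pH = 7.88

From K1 = [H⁺][HCO3-]/[CO2*]:  pH = pK1 + log₁₀([HCO3-]/[CO2*])
log₁₀(83.2) = +1.920
pH = 5.96 + (+1.920) = 7.88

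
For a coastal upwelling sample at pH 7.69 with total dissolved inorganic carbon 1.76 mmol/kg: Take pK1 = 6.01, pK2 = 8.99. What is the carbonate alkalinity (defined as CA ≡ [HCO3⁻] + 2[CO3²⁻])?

CA = [HCO3⁻] + 2[CO3²⁻] = (α₁ + 2α₂)·DIC
At pH 7.69: [H⁺]/K1 = 10^-1.68 = 0.020893, K2/[H⁺] = 10^-1.30 = 0.050119
α₁ = 1/(1 + 0.020893 + 0.050119) = 1/1.0710 = 0.9337; α₂ = α₁·K2/[H⁺] = 0.04680
α₁ + 2α₂ = 1.0273
CA = 1.0273 × 1.76 = 1.81 mmol/kg

CA = 1.81 mmol/kg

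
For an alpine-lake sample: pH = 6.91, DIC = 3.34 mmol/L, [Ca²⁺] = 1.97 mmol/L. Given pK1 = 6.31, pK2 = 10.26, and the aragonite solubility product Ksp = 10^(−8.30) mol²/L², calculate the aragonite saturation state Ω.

α₂ = 1 / (1 + [H⁺]/K2 + [H⁺]²/(K1K2)) = 1 / (1 + 10^+3.35 + 10^+2.75)
   = 1 / (1 + 2238.7 + 562.34) = 1/2802.1 = 0.0003569
[CO3²⁻] = α₂ × DIC = 0.0003569 × 3.34 = 0.001192 mmol/L = 1.192 μmol/L
Ksp = 10^(−8.30) = 5.012×10^-9
Ω = [Ca²⁺][CO3²⁻]/Ksp = (1.97×10^-3)(1.192×10^-6) / 5.012×10^-9 = 0.469

Ω = 0.469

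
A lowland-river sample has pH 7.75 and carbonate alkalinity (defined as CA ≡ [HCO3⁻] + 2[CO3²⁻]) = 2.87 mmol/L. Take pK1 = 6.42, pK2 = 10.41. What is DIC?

CA = [HCO3⁻] + 2[CO3²⁻] = (α₁ + 2α₂)·DIC
At pH 7.75: [H⁺]/K1 = 10^-1.33 = 0.046774, K2/[H⁺] = 10^-2.66 = 0.0021878
α₁ = 1/(1 + 0.046774 + 0.0021878) = 1/1.0490 = 0.9533; α₂ = α₁·K2/[H⁺] = 0.002086
α₁ + 2α₂ = 0.9575
DIC = CA / (α₁ + 2α₂) = 2.87 / 0.9575 = 3.00 mmol/L

DIC = 3.00 mmol/L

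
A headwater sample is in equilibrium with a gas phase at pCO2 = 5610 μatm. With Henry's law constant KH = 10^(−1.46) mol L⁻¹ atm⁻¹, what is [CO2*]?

KH = 10^(−1.46) = 3.467×10^-2 mol L⁻¹ atm⁻¹
[CO2*] = KH · pCO2 = 3.467×10^-2 × 5610×10^-6 atm = 1.95×10^-4 mol/L

[CO2*] = 195 μmol/L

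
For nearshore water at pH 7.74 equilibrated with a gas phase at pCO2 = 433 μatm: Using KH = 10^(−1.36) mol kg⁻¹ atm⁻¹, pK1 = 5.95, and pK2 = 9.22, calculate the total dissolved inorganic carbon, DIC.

[CO2*] = KH · pCO2 = 10^(−1.36) × 433×10^-6 = 1.890×10^-5 mol/kg
α₀ = 1/(1 + K1/[H⁺] + K1K2/[H⁺]²) = 1/(1 + 10^+1.79 + 10^+0.31) = 0.01546
DIC = [CO2*]/α₀ = 1.890×10^-5 / 0.01546 = 1.22 mmol/kg

DIC = 1.22 mmol/kg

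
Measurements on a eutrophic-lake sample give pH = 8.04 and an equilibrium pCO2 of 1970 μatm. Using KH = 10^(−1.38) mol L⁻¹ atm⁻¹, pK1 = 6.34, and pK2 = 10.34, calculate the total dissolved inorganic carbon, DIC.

[CO2*] = KH · pCO2 = 10^(−1.38) × 1970×10^-6 = 8.212×10^-5 mol/L
α₀ = 1/(1 + K1/[H⁺] + K1K2/[H⁺]²) = 1/(1 + 10^+1.70 + 10^-0.60) = 0.01947
DIC = [CO2*]/α₀ = 8.212×10^-5 / 0.01947 = 4.22 mmol/L

DIC = 4.22 mmol/L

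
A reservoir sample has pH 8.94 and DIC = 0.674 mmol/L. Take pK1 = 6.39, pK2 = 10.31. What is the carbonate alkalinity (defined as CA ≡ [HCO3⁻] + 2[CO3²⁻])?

CA = [HCO3⁻] + 2[CO3²⁻] = (α₁ + 2α₂)·DIC
At pH 8.94: [H⁺]/K1 = 10^-2.55 = 0.0028184, K2/[H⁺] = 10^-1.37 = 0.042658
α₁ = 1/(1 + 0.0028184 + 0.042658) = 1/1.0455 = 0.9565; α₂ = α₁·K2/[H⁺] = 0.04080
α₁ + 2α₂ = 1.0381
CA = 1.0381 × 0.674 = 0.700 mmol/L

CA = 0.700 mmol/L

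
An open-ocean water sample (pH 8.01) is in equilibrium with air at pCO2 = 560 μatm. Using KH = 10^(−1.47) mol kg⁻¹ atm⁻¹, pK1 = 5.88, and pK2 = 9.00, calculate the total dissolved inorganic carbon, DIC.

DIC = 2.84 mmol/kg

[CO2*] = KH · pCO2 = 10^(−1.47) × 560×10^-6 = 1.898×10^-5 mol/kg
α₀ = 1/(1 + K1/[H⁺] + K1K2/[H⁺]²) = 1/(1 + 10^+2.13 + 10^+1.14) = 0.006680
DIC = [CO2*]/α₀ = 1.898×10^-5 / 0.006680 = 2.84 mmol/kg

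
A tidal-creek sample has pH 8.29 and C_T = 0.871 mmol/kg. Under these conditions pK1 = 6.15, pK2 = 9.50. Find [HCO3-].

[HCO3⁻] = 0.815 mmol/kg

α₁ = 1 / (1 + [H⁺]/K1 + K2/[H⁺]) = 1 / (1 + 10^-2.14 + 10^-1.21)
   = 1 / (1 + 0.0072444 + 0.061660) = 1/1.0689 = 0.9355
[HCO3⁻] = α₁ × DIC = 0.9355 × 0.871 = 0.815 mmol/kg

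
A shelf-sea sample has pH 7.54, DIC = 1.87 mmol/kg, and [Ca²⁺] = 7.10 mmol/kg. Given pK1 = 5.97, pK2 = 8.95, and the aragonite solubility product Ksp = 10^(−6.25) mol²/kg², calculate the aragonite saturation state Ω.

α₂ = 1 / (1 + [H⁺]/K2 + [H⁺]²/(K1K2)) = 1 / (1 + 10^+1.41 + 10^-0.16)
   = 1 / (1 + 25.704 + 0.69183) = 1/27.396 = 0.03650
[CO3²⁻] = α₂ × DIC = 0.03650 × 1.87 = 0.06826 mmol/kg
Ksp = 10^(−6.25) = 5.623×10^-7
Ω = [Ca²⁺][CO3²⁻]/Ksp = (7.10×10^-3)(6.826×10^-5) / 5.623×10^-7 = 0.862

Ω = 0.862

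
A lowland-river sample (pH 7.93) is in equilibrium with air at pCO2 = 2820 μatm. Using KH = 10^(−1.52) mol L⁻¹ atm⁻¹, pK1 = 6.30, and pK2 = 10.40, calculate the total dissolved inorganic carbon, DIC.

[CO2*] = KH · pCO2 = 10^(−1.52) × 2820×10^-6 = 8.516×10^-5 mol/L
α₀ = 1/(1 + K1/[H⁺] + K1K2/[H⁺]²) = 1/(1 + 10^+1.63 + 10^-0.84) = 0.02283
DIC = [CO2*]/α₀ = 8.516×10^-5 / 0.02283 = 3.73 mmol/L

DIC = 3.73 mmol/L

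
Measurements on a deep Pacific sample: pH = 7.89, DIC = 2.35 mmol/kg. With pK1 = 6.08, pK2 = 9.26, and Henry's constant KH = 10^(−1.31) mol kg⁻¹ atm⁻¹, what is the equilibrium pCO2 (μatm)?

pCO2 = 702 μatm

α₀ = 1 / (1 + K1/[H⁺] + K1K2/[H⁺]²) = 1 / (1 + 10^+1.81 + 10^+0.44)
   = 1 / (1 + 64.565 + 2.7542) = 1/68.320 = 0.01464
[CO2*] = α₀ × DIC = 0.01464 × 2.35 = 0.03440 mmol/kg
pCO2 = [CO2*]/KH = 3.440×10^-5 / 4.898×10^-2 = 702 μatm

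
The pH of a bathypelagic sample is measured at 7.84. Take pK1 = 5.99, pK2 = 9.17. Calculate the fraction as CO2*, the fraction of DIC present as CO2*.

α₀ = 0.0133

α₀ = 1 / (1 + K1/[H⁺] + K1K2/[H⁺]²) = 1 / (1 + 10^+1.85 + 10^+0.52)
   = 1 / (1 + 70.795 + 3.3113) = 1/75.106 = 0.01331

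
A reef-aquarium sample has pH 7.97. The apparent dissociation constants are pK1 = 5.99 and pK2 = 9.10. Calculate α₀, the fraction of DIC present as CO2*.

α₀ = 1 / (1 + K1/[H⁺] + K1K2/[H⁺]²) = 1 / (1 + 10^+1.98 + 10^+0.85)
   = 1 / (1 + 95.499 + 7.0795) = 1/103.58 = 0.009654

α₀ = 0.00965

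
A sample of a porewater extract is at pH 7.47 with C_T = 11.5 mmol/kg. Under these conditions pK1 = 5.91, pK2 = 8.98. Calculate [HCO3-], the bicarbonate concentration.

α₁ = 1 / (1 + [H⁺]/K1 + K2/[H⁺]) = 1 / (1 + 10^-1.56 + 10^-1.51)
   = 1 / (1 + 0.027542 + 0.030903) = 1/1.0584 = 0.9448
[HCO3⁻] = α₁ × DIC = 0.9448 × 11.5 = 10.9 mmol/kg

[HCO3⁻] = 10.9 mmol/kg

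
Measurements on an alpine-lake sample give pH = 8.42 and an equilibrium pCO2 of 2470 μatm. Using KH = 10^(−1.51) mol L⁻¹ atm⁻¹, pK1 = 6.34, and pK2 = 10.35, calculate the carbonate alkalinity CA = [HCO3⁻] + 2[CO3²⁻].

CA = 9.39 mmol/L

[CO2*] = KH · pCO2 = 10^(−1.51) × 2470×10^-6 = 7.633×10^-5 mol/L
α₀ = 1/(1 + K1/[H⁺] + K1K2/[H⁺]²) = 1/(1 + 10^+2.08 + 10^+0.15) = 0.008154
DIC = [CO2*]/α₀ = 7.633×10^-5 / 0.008154 = 9.361 mmol/L
CA = (α₁ + 2α₂)·DIC = (0.9803 + 2×0.01152) × 9.361 = 9.39 mmol/L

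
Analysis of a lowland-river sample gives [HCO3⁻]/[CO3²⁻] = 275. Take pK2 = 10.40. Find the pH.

pH = 7.96

From K2 = [H⁺][CO3²⁻]/[HCO3⁻]:  pH = pK2 − log₁₀([HCO3⁻]/[CO3²⁻])
log₁₀(275) = +2.439
pH = 10.40 − (+2.439) = 7.96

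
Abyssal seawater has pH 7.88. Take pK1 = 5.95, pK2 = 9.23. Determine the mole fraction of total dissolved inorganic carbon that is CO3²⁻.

α₂ = 0.0423

α₂ = 1 / (1 + [H⁺]/K2 + [H⁺]²/(K1K2)) = 1 / (1 + 10^+1.35 + 10^-0.58)
   = 1 / (1 + 22.387 + 0.26303) = 1/23.650 = 0.04228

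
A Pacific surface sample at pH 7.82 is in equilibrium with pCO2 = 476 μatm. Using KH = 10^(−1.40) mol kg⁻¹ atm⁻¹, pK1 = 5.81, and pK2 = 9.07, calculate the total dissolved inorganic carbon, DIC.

[CO2*] = KH · pCO2 = 10^(−1.40) × 476×10^-6 = 1.895×10^-5 mol/kg
α₀ = 1/(1 + K1/[H⁺] + K1K2/[H⁺]²) = 1/(1 + 10^+2.01 + 10^+0.76) = 0.009167
DIC = [CO2*]/α₀ = 1.895×10^-5 / 0.009167 = 2.07 mmol/kg

DIC = 2.07 mmol/kg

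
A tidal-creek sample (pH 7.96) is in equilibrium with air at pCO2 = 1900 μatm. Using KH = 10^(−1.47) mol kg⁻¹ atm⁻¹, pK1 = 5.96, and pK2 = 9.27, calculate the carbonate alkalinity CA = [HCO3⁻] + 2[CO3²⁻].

CA = 7.07 mmol/kg

[CO2*] = KH · pCO2 = 10^(−1.47) × 1900×10^-6 = 6.438×10^-5 mol/kg
α₀ = 1/(1 + K1/[H⁺] + K1K2/[H⁺]²) = 1/(1 + 10^+2.00 + 10^+0.69) = 0.009443
DIC = [CO2*]/α₀ = 6.438×10^-5 / 0.009443 = 6.818 mmol/kg
CA = (α₁ + 2α₂)·DIC = (0.9443 + 2×0.04625) × 6.818 = 7.07 mmol/kg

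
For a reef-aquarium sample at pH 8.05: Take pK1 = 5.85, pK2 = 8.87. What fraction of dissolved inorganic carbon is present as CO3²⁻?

α₂ = 1 / (1 + [H⁺]/K2 + [H⁺]²/(K1K2)) = 1 / (1 + 10^+0.82 + 10^-1.38)
   = 1 / (1 + 6.6069 + 0.041687) = 1/7.6486 = 0.1307

α₂ = 0.131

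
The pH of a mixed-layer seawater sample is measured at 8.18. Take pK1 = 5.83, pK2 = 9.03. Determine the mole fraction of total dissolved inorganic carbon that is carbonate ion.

α₂ = 0.123

α₂ = 1 / (1 + [H⁺]/K2 + [H⁺]²/(K1K2)) = 1 / (1 + 10^+0.85 + 10^-1.50)
   = 1 / (1 + 7.0795 + 0.031623) = 1/8.1111 = 0.1233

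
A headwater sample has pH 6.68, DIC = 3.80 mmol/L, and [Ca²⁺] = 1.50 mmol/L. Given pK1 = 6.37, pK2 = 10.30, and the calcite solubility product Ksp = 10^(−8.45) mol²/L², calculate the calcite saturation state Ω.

α₂ = 1 / (1 + [H⁺]/K2 + [H⁺]²/(K1K2)) = 1 / (1 + 10^+3.62 + 10^+3.31)
   = 1 / (1 + 4168.7 + 2041.7) = 1/6211.4 = 0.0001610
[CO3²⁻] = α₂ × DIC = 0.0001610 × 3.80 = 0.0006118 mmol/L = 0.6118 μmol/L
Ksp = 10^(−8.45) = 3.548×10^-9
Ω = [Ca²⁺][CO3²⁻]/Ksp = (1.50×10^-3)(6.118×10^-7) / 3.548×10^-9 = 0.259

Ω = 0.259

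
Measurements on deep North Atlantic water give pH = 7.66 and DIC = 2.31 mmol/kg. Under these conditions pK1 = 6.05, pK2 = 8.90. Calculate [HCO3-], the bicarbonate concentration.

[HCO3⁻] = 2.13 mmol/kg

α₁ = 1 / (1 + [H⁺]/K1 + K2/[H⁺]) = 1 / (1 + 10^-1.61 + 10^-1.24)
   = 1 / (1 + 0.024547 + 0.057544) = 1/1.0821 = 0.9241
[HCO3⁻] = α₁ × DIC = 0.9241 × 2.31 = 2.13 mmol/kg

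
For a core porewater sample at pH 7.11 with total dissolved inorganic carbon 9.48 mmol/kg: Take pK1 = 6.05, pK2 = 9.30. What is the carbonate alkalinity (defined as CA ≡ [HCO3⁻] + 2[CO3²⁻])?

CA = 8.78 mmol/kg

CA = [HCO3⁻] + 2[CO3²⁻] = (α₁ + 2α₂)·DIC
At pH 7.11: [H⁺]/K1 = 10^-1.06 = 0.087096, K2/[H⁺] = 10^-2.19 = 0.0064565
α₁ = 1/(1 + 0.087096 + 0.0064565) = 1/1.0936 = 0.9145; α₂ = α₁·K2/[H⁺] = 0.005904
α₁ + 2α₂ = 0.9263
CA = 0.9263 × 9.48 = 8.78 mmol/kg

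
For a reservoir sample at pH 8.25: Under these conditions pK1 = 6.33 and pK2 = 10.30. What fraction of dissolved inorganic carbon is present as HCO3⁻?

α₁ = 1 / (1 + [H⁺]/K1 + K2/[H⁺]) = 1 / (1 + 10^-1.92 + 10^-2.05)
   = 1 / (1 + 0.012023 + 0.0089125) = 1/1.0209 = 0.9795

α₁ = 0.979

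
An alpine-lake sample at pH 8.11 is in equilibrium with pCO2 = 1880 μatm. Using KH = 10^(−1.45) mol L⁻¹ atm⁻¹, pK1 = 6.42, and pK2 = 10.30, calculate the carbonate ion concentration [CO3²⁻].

[CO2*] = KH · pCO2 = 10^(−1.45) × 1880×10^-6 = 6.670×10^-5 mol/L
α₀ = 1/(1 + K1/[H⁺] + K1K2/[H⁺]²) = 1/(1 + 10^+1.69 + 10^-0.50) = 0.01988
DIC = [CO2*]/α₀ = 6.670×10^-5 / 0.01988 = 3.355 mmol/L
[CO3²⁻] = α₂·DIC; α₂ = 0.006288, so [CO3²⁻] = 0.006288 × 3.355 = 0.0211 mmol/L

[CO3²⁻] = 0.0211 mmol/L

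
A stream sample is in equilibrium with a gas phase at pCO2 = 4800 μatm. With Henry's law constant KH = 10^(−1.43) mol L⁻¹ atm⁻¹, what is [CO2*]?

[CO2*] = 178 μmol/L

KH = 10^(−1.43) = 3.715×10^-2 mol L⁻¹ atm⁻¹
[CO2*] = KH · pCO2 = 3.715×10^-2 × 4800×10^-6 atm = 1.78×10^-4 mol/L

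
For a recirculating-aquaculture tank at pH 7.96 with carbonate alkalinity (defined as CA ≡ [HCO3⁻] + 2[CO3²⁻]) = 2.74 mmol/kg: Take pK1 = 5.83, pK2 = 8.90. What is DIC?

DIC = 2.50 mmol/kg

CA = [HCO3⁻] + 2[CO3²⁻] = (α₁ + 2α₂)·DIC
At pH 7.96: [H⁺]/K1 = 10^-2.13 = 0.0074131, K2/[H⁺] = 10^-0.94 = 0.11482
α₁ = 1/(1 + 0.0074131 + 0.11482) = 1/1.1222 = 0.8911; α₂ = α₁·K2/[H⁺] = 0.1023
α₁ + 2α₂ = 1.0957
DIC = CA / (α₁ + 2α₂) = 2.74 / 1.0957 = 2.50 mmol/kg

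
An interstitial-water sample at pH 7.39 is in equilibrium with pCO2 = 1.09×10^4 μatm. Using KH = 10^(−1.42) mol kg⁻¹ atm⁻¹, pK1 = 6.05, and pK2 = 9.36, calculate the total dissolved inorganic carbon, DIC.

[CO2*] = KH · pCO2 = 10^(−1.42) × 1.09×10^4×10^-6 = 4.144×10^-4 mol/kg
α₀ = 1/(1 + K1/[H⁺] + K1K2/[H⁺]²) = 1/(1 + 10^+1.34 + 10^-0.63) = 0.04327
DIC = [CO2*]/α₀ = 4.144×10^-4 / 0.04327 = 9.58 mmol/kg

DIC = 9.58 mmol/kg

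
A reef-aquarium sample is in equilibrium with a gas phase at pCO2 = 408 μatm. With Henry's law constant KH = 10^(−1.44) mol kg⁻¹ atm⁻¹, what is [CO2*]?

KH = 10^(−1.44) = 3.631×10^-2 mol kg⁻¹ atm⁻¹
[CO2*] = KH · pCO2 = 3.631×10^-2 × 408×10^-6 atm = 1.48×10^-5 mol/kg

[CO2*] = 14.8 μmol/kg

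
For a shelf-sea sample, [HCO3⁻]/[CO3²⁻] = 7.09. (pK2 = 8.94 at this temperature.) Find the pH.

pH = 8.09

From K2 = [H⁺][CO3²⁻]/[HCO3⁻]:  pH = pK2 − log₁₀([HCO3⁻]/[CO3²⁻])
log₁₀(7.09) = +0.851
pH = 8.94 − (+0.851) = 8.09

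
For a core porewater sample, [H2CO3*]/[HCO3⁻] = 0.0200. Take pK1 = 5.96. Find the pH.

From K1 = [H⁺][HCO3⁻]/[H2CO3*]:  pH = pK1 − log₁₀([H2CO3*]/[HCO3⁻])
log₁₀(0.0200) = -1.699
pH = 5.96 − (-1.699) = 7.66

pH = 7.66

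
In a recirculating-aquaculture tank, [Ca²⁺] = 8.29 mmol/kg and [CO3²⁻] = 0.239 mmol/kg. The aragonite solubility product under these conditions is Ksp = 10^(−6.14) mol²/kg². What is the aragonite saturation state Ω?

Ksp = 10^(−6.14) = 7.244×10^-7
Ω = [Ca²⁺][CO3²⁻]/Ksp = (8.29×10^-3)(0.239×10^-3) / 7.244×10^-7 = 2.73

Ω = 2.73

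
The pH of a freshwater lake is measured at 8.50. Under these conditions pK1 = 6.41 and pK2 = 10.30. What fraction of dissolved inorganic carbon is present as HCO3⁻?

α₁ = 0.977

α₁ = 1 / (1 + [H⁺]/K1 + K2/[H⁺]) = 1 / (1 + 10^-2.09 + 10^-1.80)
   = 1 / (1 + 0.0081283 + 0.015849) = 1/1.0240 = 0.9766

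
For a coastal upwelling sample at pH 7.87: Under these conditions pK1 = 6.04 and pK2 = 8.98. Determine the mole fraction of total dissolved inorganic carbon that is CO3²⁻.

α₂ = 1 / (1 + [H⁺]/K2 + [H⁺]²/(K1K2)) = 1 / (1 + 10^+1.11 + 10^-0.72)
   = 1 / (1 + 12.882 + 0.19055) = 1/14.073 = 0.07106

α₂ = 0.0711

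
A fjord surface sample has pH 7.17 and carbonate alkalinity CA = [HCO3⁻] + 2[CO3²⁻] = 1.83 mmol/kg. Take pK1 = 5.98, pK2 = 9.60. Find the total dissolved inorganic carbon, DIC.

DIC = 1.94 mmol/kg

CA = [HCO3⁻] + 2[CO3²⁻] = (α₁ + 2α₂)·DIC
At pH 7.17: [H⁺]/K1 = 10^-1.19 = 0.064565, K2/[H⁺] = 10^-2.43 = 0.0037154
α₁ = 1/(1 + 0.064565 + 0.0037154) = 1/1.0683 = 0.9361; α₂ = α₁·K2/[H⁺] = 0.003478
α₁ + 2α₂ = 0.9430
DIC = CA / (α₁ + 2α₂) = 1.83 / 0.9430 = 1.94 mmol/kg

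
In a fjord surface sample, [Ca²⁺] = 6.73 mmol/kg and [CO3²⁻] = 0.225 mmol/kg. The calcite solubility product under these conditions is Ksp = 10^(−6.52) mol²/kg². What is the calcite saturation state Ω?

Ω = 5.01

Ksp = 10^(−6.52) = 3.020×10^-7
Ω = [Ca²⁺][CO3²⁻]/Ksp = (6.73×10^-3)(0.225×10^-3) / 3.020×10^-7 = 5.01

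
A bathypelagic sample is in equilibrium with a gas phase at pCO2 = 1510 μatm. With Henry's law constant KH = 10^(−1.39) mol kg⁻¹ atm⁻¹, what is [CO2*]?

[CO2*] = 61.5 μmol/kg

KH = 10^(−1.39) = 4.074×10^-2 mol kg⁻¹ atm⁻¹
[CO2*] = KH · pCO2 = 4.074×10^-2 × 1510×10^-6 atm = 6.15×10^-5 mol/kg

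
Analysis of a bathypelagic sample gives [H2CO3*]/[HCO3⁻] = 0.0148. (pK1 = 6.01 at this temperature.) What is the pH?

From K1 = [H⁺][HCO3⁻]/[H2CO3*]:  pH = pK1 − log₁₀([H2CO3*]/[HCO3⁻])
log₁₀(0.0148) = -1.830
pH = 6.01 − (-1.830) = 7.84

pH = 7.84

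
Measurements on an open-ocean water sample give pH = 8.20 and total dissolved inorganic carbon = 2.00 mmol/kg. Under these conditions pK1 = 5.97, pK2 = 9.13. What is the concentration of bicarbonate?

[HCO3⁻] = 1.78 mmol/kg

α₁ = 1 / (1 + [H⁺]/K1 + K2/[H⁺]) = 1 / (1 + 10^-2.23 + 10^-0.93)
   = 1 / (1 + 0.0058884 + 0.11749) = 1/1.1234 = 0.8902
[HCO3⁻] = α₁ × DIC = 0.8902 × 2.00 = 1.78 mmol/kg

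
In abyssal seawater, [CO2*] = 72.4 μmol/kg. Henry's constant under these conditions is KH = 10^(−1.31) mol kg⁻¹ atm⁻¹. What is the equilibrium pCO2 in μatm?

KH = 10^(−1.31) = 4.898×10^-2 mol kg⁻¹ atm⁻¹
pCO2 = [CO2*]/KH = 72.4×10^-6 / 4.898×10^-2 = 1.48×10^-3 atm = 1480 μatm

pCO2 = 1480 μatm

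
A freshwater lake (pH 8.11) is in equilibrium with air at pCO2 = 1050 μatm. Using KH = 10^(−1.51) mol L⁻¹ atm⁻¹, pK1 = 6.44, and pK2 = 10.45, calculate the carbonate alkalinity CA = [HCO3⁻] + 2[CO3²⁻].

CA = 1.53 mmol/L

[CO2*] = KH · pCO2 = 10^(−1.51) × 1050×10^-6 = 3.245×10^-5 mol/L
α₀ = 1/(1 + K1/[H⁺] + K1K2/[H⁺]²) = 1/(1 + 10^+1.67 + 10^-0.67) = 0.02084
DIC = [CO2*]/α₀ = 3.245×10^-5 / 0.02084 = 1.557 mmol/L
CA = (α₁ + 2α₂)·DIC = (0.9747 + 2×0.004455) × 1.557 = 1.53 mmol/L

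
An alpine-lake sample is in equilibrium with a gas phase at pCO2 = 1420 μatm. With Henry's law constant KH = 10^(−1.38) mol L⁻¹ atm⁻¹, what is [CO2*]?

[CO2*] = 59.2 μmol/L

KH = 10^(−1.38) = 4.169×10^-2 mol L⁻¹ atm⁻¹
[CO2*] = KH · pCO2 = 4.169×10^-2 × 1420×10^-6 atm = 5.92×10^-5 mol/L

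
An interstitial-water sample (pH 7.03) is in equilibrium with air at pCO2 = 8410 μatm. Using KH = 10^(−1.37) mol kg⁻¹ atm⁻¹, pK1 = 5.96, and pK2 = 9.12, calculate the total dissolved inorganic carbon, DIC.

DIC = 4.61 mmol/kg

[CO2*] = KH · pCO2 = 10^(−1.37) × 8410×10^-6 = 3.588×10^-4 mol/kg
α₀ = 1/(1 + K1/[H⁺] + K1K2/[H⁺]²) = 1/(1 + 10^+1.07 + 10^-1.02) = 0.07785
DIC = [CO2*]/α₀ = 3.588×10^-4 / 0.07785 = 4.61 mmol/kg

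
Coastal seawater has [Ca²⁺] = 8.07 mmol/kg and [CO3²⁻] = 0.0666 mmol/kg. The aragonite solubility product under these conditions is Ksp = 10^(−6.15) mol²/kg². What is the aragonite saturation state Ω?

Ω = 0.759

Ksp = 10^(−6.15) = 7.079×10^-7
Ω = [Ca²⁺][CO3²⁻]/Ksp = (8.07×10^-3)(0.0666×10^-3) / 7.079×10^-7 = 0.759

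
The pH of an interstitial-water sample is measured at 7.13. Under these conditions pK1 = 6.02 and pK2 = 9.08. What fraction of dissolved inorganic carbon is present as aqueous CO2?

α₀ = 0.0713

α₀ = 1 / (1 + K1/[H⁺] + K1K2/[H⁺]²) = 1 / (1 + 10^+1.11 + 10^-0.84)
   = 1 / (1 + 12.882 + 0.14454) = 1/14.027 = 0.07129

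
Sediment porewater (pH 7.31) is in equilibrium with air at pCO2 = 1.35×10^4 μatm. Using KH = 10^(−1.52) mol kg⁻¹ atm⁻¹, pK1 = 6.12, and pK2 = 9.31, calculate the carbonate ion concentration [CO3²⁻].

[CO3²⁻] = 0.0631 mmol/kg

[CO2*] = KH · pCO2 = 10^(−1.52) × 1.35×10^4×10^-6 = 4.077×10^-4 mol/kg
α₀ = 1/(1 + K1/[H⁺] + K1K2/[H⁺]²) = 1/(1 + 10^+1.19 + 10^-0.81) = 0.06009
DIC = [CO2*]/α₀ = 4.077×10^-4 / 0.06009 = 6.785 mmol/kg
[CO3²⁻] = α₂·DIC; α₂ = 0.009306, so [CO3²⁻] = 0.009306 × 6.785 = 0.0631 mmol/kg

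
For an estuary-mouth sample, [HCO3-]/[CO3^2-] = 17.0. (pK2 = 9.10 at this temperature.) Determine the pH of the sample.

pH = 7.87

From K2 = [H⁺][CO3^2-]/[HCO3-]:  pH = pK2 − log₁₀([HCO3-]/[CO3^2-])
log₁₀(17.0) = +1.230
pH = 9.10 − (+1.230) = 7.87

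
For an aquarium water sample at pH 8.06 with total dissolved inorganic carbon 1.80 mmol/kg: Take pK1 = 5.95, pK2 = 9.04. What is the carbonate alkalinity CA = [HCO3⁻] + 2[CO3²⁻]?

CA = 1.96 mmol/kg

CA = [HCO3⁻] + 2[CO3²⁻] = (α₁ + 2α₂)·DIC
At pH 8.06: [H⁺]/K1 = 10^-2.11 = 0.0077625, K2/[H⁺] = 10^-0.98 = 0.10471
α₁ = 1/(1 + 0.0077625 + 0.10471) = 1/1.1125 = 0.8989; α₂ = α₁·K2/[H⁺] = 0.09413
α₁ + 2α₂ = 1.0871
CA = 1.0871 × 1.80 = 1.96 mmol/kg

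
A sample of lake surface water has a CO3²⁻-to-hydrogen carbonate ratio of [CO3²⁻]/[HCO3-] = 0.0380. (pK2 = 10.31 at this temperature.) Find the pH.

From K2 = [H⁺][CO3²⁻]/[HCO3-]:  pH = pK2 + log₁₀([CO3²⁻]/[HCO3-])
log₁₀(0.0380) = -1.420
pH = 10.31 + (-1.420) = 8.89

pH = 8.89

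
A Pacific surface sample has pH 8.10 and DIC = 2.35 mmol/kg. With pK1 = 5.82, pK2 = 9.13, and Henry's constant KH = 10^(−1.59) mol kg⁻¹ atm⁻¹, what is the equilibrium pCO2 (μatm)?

pCO2 = 437 μatm

α₀ = 1 / (1 + K1/[H⁺] + K1K2/[H⁺]²) = 1 / (1 + 10^+2.28 + 10^+1.25)
   = 1 / (1 + 190.55 + 17.783) = 1/209.33 = 0.004777
[CO2*] = α₀ × DIC = 0.004777 × 2.35 = 0.01123 mmol/kg = 11.23 μmol/kg
pCO2 = [CO2*]/KH = 1.123×10^-5 / 2.570×10^-2 = 437 μatm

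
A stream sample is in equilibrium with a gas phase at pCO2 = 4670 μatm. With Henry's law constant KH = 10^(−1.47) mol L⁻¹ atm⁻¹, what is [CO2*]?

KH = 10^(−1.47) = 3.388×10^-2 mol L⁻¹ atm⁻¹
[CO2*] = KH · pCO2 = 3.388×10^-2 × 4670×10^-6 atm = 1.58×10^-4 mol/L

[CO2*] = 158 μmol/L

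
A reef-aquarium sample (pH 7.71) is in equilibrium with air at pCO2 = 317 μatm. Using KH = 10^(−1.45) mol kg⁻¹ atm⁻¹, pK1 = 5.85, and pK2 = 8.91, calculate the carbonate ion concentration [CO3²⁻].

[CO3²⁻] = 0.0514 mmol/kg

[CO2*] = KH · pCO2 = 10^(−1.45) × 317×10^-6 = 1.125×10^-5 mol/kg
α₀ = 1/(1 + K1/[H⁺] + K1K2/[H⁺]²) = 1/(1 + 10^+1.86 + 10^+0.66) = 0.01282
DIC = [CO2*]/α₀ = 1.125×10^-5 / 0.01282 = 0.8775 mmol/kg
[CO3²⁻] = α₂·DIC; α₂ = 0.05859, so [CO3²⁻] = 0.05859 × 0.8775 = 0.0514 mmol/kg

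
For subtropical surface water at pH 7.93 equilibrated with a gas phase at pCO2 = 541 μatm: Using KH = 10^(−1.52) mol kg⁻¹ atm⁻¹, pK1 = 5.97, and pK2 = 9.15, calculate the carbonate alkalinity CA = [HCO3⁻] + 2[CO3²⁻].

[CO2*] = KH · pCO2 = 10^(−1.52) × 541×10^-6 = 1.634×10^-5 mol/kg
α₀ = 1/(1 + K1/[H⁺] + K1K2/[H⁺]²) = 1/(1 + 10^+1.96 + 10^+0.74) = 0.01024
DIC = [CO2*]/α₀ = 1.634×10^-5 / 0.01024 = 1.596 mmol/kg
CA = (α₁ + 2α₂)·DIC = (0.9335 + 2×0.05625) × 1.596 = 1.67 mmol/kg

CA = 1.67 mmol/kg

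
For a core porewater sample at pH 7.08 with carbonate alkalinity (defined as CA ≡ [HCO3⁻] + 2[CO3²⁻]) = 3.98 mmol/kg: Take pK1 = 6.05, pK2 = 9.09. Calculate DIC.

CA = [HCO3⁻] + 2[CO3²⁻] = (α₁ + 2α₂)·DIC
At pH 7.08: [H⁺]/K1 = 10^-1.03 = 0.093325, K2/[H⁺] = 10^-2.01 = 0.0097724
α₁ = 1/(1 + 0.093325 + 0.0097724) = 1/1.1031 = 0.9065; α₂ = α₁·K2/[H⁺] = 0.008859
α₁ + 2α₂ = 0.9243
DIC = CA / (α₁ + 2α₂) = 3.98 / 0.9243 = 4.31 mmol/kg

DIC = 4.31 mmol/kg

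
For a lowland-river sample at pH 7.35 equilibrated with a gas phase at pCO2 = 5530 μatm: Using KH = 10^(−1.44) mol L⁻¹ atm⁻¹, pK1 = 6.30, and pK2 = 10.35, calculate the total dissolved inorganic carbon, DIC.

DIC = 2.46 mmol/L

[CO2*] = KH · pCO2 = 10^(−1.44) × 5530×10^-6 = 2.008×10^-4 mol/L
α₀ = 1/(1 + K1/[H⁺] + K1K2/[H⁺]²) = 1/(1 + 10^+1.05 + 10^-1.95) = 0.08176
DIC = [CO2*]/α₀ = 2.008×10^-4 / 0.08176 = 2.46 mmol/L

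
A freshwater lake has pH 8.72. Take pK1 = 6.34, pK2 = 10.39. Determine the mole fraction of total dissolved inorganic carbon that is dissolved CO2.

α₀ = 0.00406

α₀ = 1 / (1 + K1/[H⁺] + K1K2/[H⁺]²) = 1 / (1 + 10^+2.38 + 10^+0.71)
   = 1 / (1 + 239.88 + 5.1286) = 1/246.01 = 0.004065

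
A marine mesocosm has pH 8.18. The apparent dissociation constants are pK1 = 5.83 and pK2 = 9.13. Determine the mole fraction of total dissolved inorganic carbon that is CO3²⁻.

α₂ = 1 / (1 + [H⁺]/K2 + [H⁺]²/(K1K2)) = 1 / (1 + 10^+0.95 + 10^-1.40)
   = 1 / (1 + 8.9125 + 0.039811) = 1/9.9523 = 0.1005

α₂ = 0.100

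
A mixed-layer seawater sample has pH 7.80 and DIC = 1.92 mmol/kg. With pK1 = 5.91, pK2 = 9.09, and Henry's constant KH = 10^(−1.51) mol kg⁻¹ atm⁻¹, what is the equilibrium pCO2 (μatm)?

pCO2 = 752 μatm

α₀ = 1 / (1 + K1/[H⁺] + K1K2/[H⁺]²) = 1 / (1 + 10^+1.89 + 10^+0.60)
   = 1 / (1 + 77.625 + 3.9811) = 1/82.606 = 0.01211
[CO2*] = α₀ × DIC = 0.01211 × 1.92 = 0.02324 mmol/kg
pCO2 = [CO2*]/KH = 2.324×10^-5 / 3.090×10^-2 = 752 μatm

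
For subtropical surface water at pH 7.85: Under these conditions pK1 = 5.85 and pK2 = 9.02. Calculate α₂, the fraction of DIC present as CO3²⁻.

α₂ = 0.0627

α₂ = 1 / (1 + [H⁺]/K2 + [H⁺]²/(K1K2)) = 1 / (1 + 10^+1.17 + 10^-0.83)
   = 1 / (1 + 14.791 + 0.14791) = 1/15.939 = 0.06274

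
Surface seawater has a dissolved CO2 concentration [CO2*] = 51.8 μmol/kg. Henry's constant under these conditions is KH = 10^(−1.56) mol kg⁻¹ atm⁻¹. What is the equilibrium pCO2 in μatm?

pCO2 = 1880 μatm

KH = 10^(−1.56) = 2.754×10^-2 mol kg⁻¹ atm⁻¹
pCO2 = [CO2*]/KH = 51.8×10^-6 / 2.754×10^-2 = 1.88×10^-3 atm = 1880 μatm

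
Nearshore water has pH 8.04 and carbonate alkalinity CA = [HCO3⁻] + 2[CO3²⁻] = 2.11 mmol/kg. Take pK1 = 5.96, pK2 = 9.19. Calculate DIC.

CA = [HCO3⁻] + 2[CO3²⁻] = (α₁ + 2α₂)·DIC
At pH 8.04: [H⁺]/K1 = 10^-2.08 = 0.0083176, K2/[H⁺] = 10^-1.15 = 0.070795
α₁ = 1/(1 + 0.0083176 + 0.070795) = 1/1.0791 = 0.9267; α₂ = α₁·K2/[H⁺] = 0.06560
α₁ + 2α₂ = 1.0579
DIC = CA / (α₁ + 2α₂) = 2.11 / 1.0579 = 1.99 mmol/kg

DIC = 1.99 mmol/kg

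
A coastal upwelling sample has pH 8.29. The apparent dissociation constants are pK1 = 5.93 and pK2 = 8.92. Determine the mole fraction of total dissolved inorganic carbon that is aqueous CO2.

α₀ = 1 / (1 + K1/[H⁺] + K1K2/[H⁺]²) = 1 / (1 + 10^+2.36 + 10^+1.73)
   = 1 / (1 + 229.09 + 53.703) = 1/283.79 = 0.003524

α₀ = 0.00352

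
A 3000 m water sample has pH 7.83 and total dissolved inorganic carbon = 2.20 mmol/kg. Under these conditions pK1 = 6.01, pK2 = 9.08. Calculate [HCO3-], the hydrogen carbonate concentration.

α₁ = 1 / (1 + [H⁺]/K1 + K2/[H⁺]) = 1 / (1 + 10^-1.82 + 10^-1.25)
   = 1 / (1 + 0.015136 + 0.056234) = 1/1.0714 = 0.9334
[HCO3⁻] = α₁ × DIC = 0.9334 × 2.20 = 2.05 mmol/kg

[HCO3⁻] = 2.05 mmol/kg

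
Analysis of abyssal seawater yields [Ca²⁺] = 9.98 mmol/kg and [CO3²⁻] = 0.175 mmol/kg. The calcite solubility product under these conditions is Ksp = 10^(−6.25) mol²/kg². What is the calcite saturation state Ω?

Ω = 3.11

Ksp = 10^(−6.25) = 5.623×10^-7
Ω = [Ca²⁺][CO3²⁻]/Ksp = (9.98×10^-3)(0.175×10^-3) / 5.623×10^-7 = 3.11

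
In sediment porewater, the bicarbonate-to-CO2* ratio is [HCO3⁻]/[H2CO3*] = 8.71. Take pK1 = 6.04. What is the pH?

pH = 6.98

From K1 = [H⁺][HCO3⁻]/[H2CO3*]:  pH = pK1 + log₁₀([HCO3⁻]/[H2CO3*])
log₁₀(8.71) = +0.940
pH = 6.04 + (+0.940) = 6.98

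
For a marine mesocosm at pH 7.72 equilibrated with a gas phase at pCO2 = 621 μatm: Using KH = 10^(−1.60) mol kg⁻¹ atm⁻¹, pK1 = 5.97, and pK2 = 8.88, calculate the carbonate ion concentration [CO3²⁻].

[CO3²⁻] = 0.0607 mmol/kg

[CO2*] = KH · pCO2 = 10^(−1.60) × 621×10^-6 = 1.560×10^-5 mol/kg
α₀ = 1/(1 + K1/[H⁺] + K1K2/[H⁺]²) = 1/(1 + 10^+1.75 + 10^+0.59) = 0.01636
DIC = [CO2*]/α₀ = 1.560×10^-5 / 0.01636 = 0.9535 mmol/kg
[CO3²⁻] = α₂·DIC; α₂ = 0.06365, so [CO3²⁻] = 0.06365 × 0.9535 = 0.0607 mmol/kg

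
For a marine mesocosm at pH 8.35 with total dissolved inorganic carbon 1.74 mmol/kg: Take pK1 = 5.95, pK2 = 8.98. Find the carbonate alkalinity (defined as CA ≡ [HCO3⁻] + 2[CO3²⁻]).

CA = 2.06 mmol/kg

CA = [HCO3⁻] + 2[CO3²⁻] = (α₁ + 2α₂)·DIC
At pH 8.35: [H⁺]/K1 = 10^-2.40 = 0.0039811, K2/[H⁺] = 10^-0.63 = 0.23442
α₁ = 1/(1 + 0.0039811 + 0.23442) = 1/1.2384 = 0.8075; α₂ = α₁·K2/[H⁺] = 0.1893
α₁ + 2α₂ = 1.1861
CA = 1.1861 × 1.74 = 2.06 mmol/kg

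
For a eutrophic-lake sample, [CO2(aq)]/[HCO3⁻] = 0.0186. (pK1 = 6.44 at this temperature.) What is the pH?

pH = 8.17

From K1 = [H⁺][HCO3⁻]/[CO2(aq)]:  pH = pK1 − log₁₀([CO2(aq)]/[HCO3⁻])
log₁₀(0.0186) = -1.730
pH = 6.44 − (-1.730) = 8.17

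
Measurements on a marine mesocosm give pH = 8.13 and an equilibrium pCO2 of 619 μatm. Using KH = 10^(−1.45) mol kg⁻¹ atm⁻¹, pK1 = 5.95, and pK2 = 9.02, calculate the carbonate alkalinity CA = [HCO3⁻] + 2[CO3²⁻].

[CO2*] = KH · pCO2 = 10^(−1.45) × 619×10^-6 = 2.196×10^-5 mol/kg
α₀ = 1/(1 + K1/[H⁺] + K1K2/[H⁺]²) = 1/(1 + 10^+2.18 + 10^+1.29) = 0.005819
DIC = [CO2*]/α₀ = 2.196×10^-5 / 0.005819 = 3.774 mmol/kg
CA = (α₁ + 2α₂)·DIC = (0.8807 + 2×0.1135) × 3.774 = 4.18 mmol/kg

CA = 4.18 mmol/kg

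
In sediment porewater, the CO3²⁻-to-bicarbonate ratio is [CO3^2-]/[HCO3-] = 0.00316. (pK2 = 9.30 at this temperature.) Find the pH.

From K2 = [H⁺][CO3^2-]/[HCO3-]:  pH = pK2 + log₁₀([CO3^2-]/[HCO3-])
log₁₀(0.00316) = -2.500
pH = 9.30 + (-2.500) = 6.80

pH = 6.80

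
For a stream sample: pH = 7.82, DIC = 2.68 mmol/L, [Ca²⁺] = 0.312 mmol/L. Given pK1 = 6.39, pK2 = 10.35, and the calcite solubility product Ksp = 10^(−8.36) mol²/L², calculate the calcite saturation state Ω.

α₂ = 1 / (1 + [H⁺]/K2 + [H⁺]²/(K1K2)) = 1 / (1 + 10^+2.53 + 10^+1.10)
   = 1 / (1 + 338.84 + 12.589) = 1/352.43 = 0.002837
[CO3²⁻] = α₂ × DIC = 0.002837 × 2.68 = 0.007604 mmol/L = 7.604 μmol/L
Ksp = 10^(−8.36) = 4.365×10^-9
Ω = [Ca²⁺][CO3²⁻]/Ksp = (0.312×10^-3)(7.604×10^-6) / 4.365×10^-9 = 0.544

Ω = 0.544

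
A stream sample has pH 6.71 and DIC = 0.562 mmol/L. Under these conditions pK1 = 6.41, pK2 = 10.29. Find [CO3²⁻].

[CO3²⁻] = 0.0985 μmol/L

α₂ = 1 / (1 + [H⁺]/K2 + [H⁺]²/(K1K2)) = 1 / (1 + 10^+3.58 + 10^+3.28)
   = 1 / (1 + 3801.9 + 1905.5) = 1/5708.4 = 0.0001752
[CO3²⁻] = α₂ × DIC = 0.0001752 × 0.562 = 9.85×10^-5 mmol/L = 0.0985 μmol/L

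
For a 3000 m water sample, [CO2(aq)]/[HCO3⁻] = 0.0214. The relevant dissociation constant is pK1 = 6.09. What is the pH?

pH = 7.76

From K1 = [H⁺][HCO3⁻]/[CO2(aq)]:  pH = pK1 − log₁₀([CO2(aq)]/[HCO3⁻])
log₁₀(0.0214) = -1.670
pH = 6.09 − (-1.670) = 7.76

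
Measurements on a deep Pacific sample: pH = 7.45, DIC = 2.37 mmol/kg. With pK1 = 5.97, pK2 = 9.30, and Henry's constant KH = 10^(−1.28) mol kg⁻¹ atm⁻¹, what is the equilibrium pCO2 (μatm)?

α₀ = 1 / (1 + K1/[H⁺] + K1K2/[H⁺]²) = 1 / (1 + 10^+1.48 + 10^-0.37)
   = 1 / (1 + 30.200 + 0.42658) = 1/31.626 = 0.03162
[CO2*] = α₀ × DIC = 0.03162 × 2.37 = 0.07494 mmol/kg
pCO2 = [CO2*]/KH = 7.494×10^-5 / 5.248×10^-2 = 1430 μatm

pCO2 = 1430 μatm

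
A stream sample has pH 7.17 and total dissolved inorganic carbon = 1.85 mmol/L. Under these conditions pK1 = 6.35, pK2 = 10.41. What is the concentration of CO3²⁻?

α₂ = 1 / (1 + [H⁺]/K2 + [H⁺]²/(K1K2)) = 1 / (1 + 10^+3.24 + 10^+2.42)
   = 1 / (1 + 1737.8 + 263.03) = 1/2001.8 = 0.0004995
[CO3²⁻] = α₂ × DIC = 0.0004995 × 1.85 = 0.000924 mmol/L = 0.924 μmol/L

[CO3²⁻] = 0.924 μmol/L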